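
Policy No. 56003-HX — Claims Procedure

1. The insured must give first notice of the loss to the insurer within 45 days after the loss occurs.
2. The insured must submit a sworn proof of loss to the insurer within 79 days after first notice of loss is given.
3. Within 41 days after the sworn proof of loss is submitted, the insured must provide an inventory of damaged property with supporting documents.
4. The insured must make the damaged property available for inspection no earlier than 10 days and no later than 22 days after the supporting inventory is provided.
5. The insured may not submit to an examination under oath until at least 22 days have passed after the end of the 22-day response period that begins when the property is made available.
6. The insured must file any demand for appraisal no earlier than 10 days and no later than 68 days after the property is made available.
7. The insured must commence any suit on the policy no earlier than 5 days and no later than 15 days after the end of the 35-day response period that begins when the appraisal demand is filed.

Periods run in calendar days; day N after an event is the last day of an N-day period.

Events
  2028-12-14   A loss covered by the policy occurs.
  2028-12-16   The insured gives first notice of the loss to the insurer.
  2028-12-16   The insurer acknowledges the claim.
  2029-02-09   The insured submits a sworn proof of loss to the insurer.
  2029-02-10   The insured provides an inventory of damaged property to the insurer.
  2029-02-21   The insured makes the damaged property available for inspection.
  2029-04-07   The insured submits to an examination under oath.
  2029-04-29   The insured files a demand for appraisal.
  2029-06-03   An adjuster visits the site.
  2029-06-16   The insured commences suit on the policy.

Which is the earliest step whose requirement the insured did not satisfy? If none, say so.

None — every step was satisfied

Step 1: 45 days after 2028-12-14 (when the loss occurs) is 2029-01-28; completed 2028-12-16, before the deadline.
Step 2: 79 days after 2028-12-16 (when first notice of loss is given) is 2029-03-05; 2029-02-09 is within that limit.
Step 3: 41 days after 2029-02-09 (when the sworn proof of loss is submitted) is 2029-03-22; completed 2029-02-10, before the deadline.
Step 4: the window is 10–22 days after 2029-02-10 (when the supporting inventory is provided), so 2029-02-20 through 2029-03-04; 2029-02-21 falls inside that range.
Step 5: the earliest permitted date is 22 days after 2029-03-15 (end of the 22-day response period, which began when the property is made available on 2029-02-21), i.e. 2029-04-06; done 2029-04-07, after the minimum wait.
Step 6: the window is 10–68 days after 2029-02-21 (when the property is made available), so 2029-03-03 through 2029-04-30; done 2029-04-29 — within the window.
Step 7: the window is 5–15 days after 2029-06-03 (end of the 35-day response period, which began when the appraisal demand is filed on 2029-04-29), so 2029-06-08 through 2029-06-18; 2029-06-16 falls inside that range.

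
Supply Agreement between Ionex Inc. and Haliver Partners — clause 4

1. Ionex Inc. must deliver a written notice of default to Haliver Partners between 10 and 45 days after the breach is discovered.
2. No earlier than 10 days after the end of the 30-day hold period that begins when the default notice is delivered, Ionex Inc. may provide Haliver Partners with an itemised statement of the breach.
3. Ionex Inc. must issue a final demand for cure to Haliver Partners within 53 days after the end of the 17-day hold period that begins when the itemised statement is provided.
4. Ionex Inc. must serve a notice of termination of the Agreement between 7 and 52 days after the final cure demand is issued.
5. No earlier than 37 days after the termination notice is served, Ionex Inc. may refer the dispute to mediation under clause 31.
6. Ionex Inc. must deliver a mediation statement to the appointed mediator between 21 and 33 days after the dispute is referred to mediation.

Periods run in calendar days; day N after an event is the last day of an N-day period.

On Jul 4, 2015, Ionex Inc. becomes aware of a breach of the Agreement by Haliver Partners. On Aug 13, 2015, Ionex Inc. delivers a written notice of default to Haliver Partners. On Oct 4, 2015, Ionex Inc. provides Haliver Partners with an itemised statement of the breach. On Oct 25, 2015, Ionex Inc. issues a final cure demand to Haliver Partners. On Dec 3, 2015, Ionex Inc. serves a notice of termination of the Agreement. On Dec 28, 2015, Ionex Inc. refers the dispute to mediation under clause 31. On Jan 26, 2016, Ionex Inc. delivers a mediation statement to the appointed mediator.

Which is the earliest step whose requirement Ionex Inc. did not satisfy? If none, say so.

Step 5

Step 1 — 10 and 45 days from Jul 4, 2015 (when the breach is discovered) are Jul 14, 2015 and Aug 18, 2015 respectively; done Aug 13, 2015, which is between those dates.
Step 2 — must wait 10 days from Sep 12, 2015 (end of the 30-day hold period, which began when the default notice is delivered on Aug 13, 2015), so not before Sep 22, 2015; Oct 4, 2015 is on or after that date.
Step 3 — counting 53 days from Oct 21, 2015 (end of the 17-day hold period, which began when the itemised statement is provided on Oct 4, 2015) gives a deadline of Dec 13, 2015; completed Oct 25, 2015, before the deadline.
Step 4 — 7 and 52 days from Oct 25, 2015 (when the final cure demand is issued) are Nov 1, 2015 and Dec 16, 2015 respectively; Dec 3, 2015 falls inside that range.
Step 5 — must wait 37 days from Dec 3, 2015 (when the termination notice is served), so not before Jan 9, 2016; done Dec 28, 2015 — 12 days too early.
Later steps need not be reached.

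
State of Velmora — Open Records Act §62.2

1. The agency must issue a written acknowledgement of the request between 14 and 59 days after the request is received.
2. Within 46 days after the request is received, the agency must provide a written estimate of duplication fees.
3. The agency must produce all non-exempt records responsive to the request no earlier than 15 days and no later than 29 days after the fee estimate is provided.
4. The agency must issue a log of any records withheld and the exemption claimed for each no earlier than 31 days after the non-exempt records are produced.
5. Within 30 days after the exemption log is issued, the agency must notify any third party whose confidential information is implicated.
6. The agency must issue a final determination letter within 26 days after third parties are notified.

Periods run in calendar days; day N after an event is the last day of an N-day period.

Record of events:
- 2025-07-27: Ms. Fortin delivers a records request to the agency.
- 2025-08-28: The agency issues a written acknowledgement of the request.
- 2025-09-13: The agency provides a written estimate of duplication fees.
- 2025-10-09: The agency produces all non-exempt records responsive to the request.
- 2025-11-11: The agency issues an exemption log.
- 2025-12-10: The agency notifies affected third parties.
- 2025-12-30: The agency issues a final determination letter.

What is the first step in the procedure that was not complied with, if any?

Step 2

(1) the permitted window runs from 2025-07-27 + 14 = 2025-08-10 to 2025-07-27 + 59 = 2025-09-24; 2025-08-28 falls inside that range.
(2) due by 2025-07-27 + 46 days = 2025-09-11; not done until 2025-09-13, 2 days after the deadline.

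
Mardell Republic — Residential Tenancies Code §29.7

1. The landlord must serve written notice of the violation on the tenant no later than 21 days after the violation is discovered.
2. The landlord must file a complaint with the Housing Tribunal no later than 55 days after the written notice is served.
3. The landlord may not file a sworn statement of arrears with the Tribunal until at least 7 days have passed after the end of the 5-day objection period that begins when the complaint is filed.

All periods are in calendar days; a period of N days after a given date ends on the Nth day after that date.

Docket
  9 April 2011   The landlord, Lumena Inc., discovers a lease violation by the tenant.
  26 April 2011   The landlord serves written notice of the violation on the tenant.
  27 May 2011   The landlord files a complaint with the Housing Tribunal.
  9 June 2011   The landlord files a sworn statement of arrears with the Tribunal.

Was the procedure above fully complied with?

Yes

Step 1 — counting 21 days from 9 April 2011 (when the violation is discovered) gives a deadline of 30 April 2011; completed 26 April 2011, before the deadline.
Step 2 — counting 55 days from 26 April 2011 (when the written notice is served) gives a deadline of 20 June 2011; done 27 May 2011 — timely.
Step 3 — must wait 7 days from 1 June 2011 (end of the 5-day objection period, which began when the complaint is filed on 27 May 2011), so not before 8 June 2011; done 9 June 2011, after the minimum wait.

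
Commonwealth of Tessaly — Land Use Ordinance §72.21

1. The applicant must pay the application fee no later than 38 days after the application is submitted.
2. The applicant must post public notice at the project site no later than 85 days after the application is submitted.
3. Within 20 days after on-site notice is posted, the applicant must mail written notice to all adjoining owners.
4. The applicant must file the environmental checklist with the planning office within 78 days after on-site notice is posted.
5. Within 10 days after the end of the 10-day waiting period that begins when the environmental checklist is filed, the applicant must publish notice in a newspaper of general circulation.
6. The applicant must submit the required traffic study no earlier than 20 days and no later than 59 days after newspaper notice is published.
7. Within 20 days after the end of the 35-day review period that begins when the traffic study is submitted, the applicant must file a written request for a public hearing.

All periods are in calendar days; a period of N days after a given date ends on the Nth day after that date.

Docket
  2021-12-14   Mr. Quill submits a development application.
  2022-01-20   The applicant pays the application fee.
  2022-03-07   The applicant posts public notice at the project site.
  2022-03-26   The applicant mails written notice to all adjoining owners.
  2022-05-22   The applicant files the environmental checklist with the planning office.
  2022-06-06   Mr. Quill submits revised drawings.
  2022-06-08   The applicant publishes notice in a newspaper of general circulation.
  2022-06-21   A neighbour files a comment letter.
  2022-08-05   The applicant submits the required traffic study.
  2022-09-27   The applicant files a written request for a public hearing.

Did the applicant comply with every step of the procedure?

Yes

Step 1: 38 days after 2021-12-14 (when the application is submitted) is 2022-01-21; done 2022-01-20 — timely.
Step 2: 85 days after 2021-12-14 (when the application is submitted) is 2022-03-09; done 2022-03-07 — timely.
Step 3: 20 days after 2022-03-07 (when on-site notice is posted) is 2022-03-27; completed 2022-03-26, before the deadline.
Step 4: 78 days after 2022-03-07 (when on-site notice is posted) is 2022-05-24; completed 2022-05-22, before the deadline.
Step 5: 10 days after 2022-06-01 (end of the 10-day waiting period, which began when the environmental checklist is filed on 2022-05-22) is 2022-06-11; 2022-06-08 is within that limit.
Step 6: the window is 20–59 days after 2022-06-08 (when newspaper notice is published), so 2022-06-28 through 2022-08-06; 2022-08-05 falls inside that range.
Step 7: 20 days after 2022-09-09 (end of the 35-day review period, which began when the traffic study is submitted on 2022-08-05) is 2022-09-29; 2022-09-27 is within that limit.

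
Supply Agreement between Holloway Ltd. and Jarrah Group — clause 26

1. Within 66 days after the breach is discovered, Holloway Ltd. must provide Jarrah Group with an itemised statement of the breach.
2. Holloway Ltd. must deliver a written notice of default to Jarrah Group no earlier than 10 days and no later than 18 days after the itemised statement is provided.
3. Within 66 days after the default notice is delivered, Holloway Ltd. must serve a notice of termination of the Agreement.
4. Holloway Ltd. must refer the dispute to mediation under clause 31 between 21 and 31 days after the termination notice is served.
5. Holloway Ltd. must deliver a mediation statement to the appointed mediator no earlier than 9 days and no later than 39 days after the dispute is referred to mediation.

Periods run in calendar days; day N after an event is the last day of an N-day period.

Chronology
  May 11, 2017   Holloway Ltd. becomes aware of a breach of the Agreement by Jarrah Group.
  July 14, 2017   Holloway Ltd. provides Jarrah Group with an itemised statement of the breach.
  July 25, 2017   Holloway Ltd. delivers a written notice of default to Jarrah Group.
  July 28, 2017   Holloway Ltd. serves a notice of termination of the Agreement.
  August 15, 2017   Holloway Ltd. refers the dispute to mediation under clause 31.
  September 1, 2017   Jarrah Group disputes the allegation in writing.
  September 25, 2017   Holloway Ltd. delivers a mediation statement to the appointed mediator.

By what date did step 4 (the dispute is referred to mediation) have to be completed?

Step 4 runs from July 28, 2017, when the termination notice is served. The window is 21–31 days after July 28, 2017; it closes on August 28, 2017.

August 28, 2017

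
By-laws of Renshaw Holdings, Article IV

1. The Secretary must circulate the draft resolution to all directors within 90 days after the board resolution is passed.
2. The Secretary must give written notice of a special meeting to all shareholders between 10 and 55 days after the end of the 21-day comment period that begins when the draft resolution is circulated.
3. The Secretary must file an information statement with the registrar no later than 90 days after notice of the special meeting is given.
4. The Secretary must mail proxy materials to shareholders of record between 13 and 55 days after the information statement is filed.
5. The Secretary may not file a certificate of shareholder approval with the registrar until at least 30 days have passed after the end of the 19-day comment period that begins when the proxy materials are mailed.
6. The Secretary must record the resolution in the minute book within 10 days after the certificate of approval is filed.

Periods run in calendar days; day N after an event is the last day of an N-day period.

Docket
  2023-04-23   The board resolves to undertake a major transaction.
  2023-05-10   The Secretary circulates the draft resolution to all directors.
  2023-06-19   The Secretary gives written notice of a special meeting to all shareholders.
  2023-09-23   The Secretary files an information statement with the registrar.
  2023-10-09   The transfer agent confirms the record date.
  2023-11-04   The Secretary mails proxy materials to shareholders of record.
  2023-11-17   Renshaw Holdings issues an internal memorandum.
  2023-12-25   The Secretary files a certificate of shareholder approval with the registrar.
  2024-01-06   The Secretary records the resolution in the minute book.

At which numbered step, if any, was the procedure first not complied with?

Step 1: 90 days after 2023-04-23 (when the board resolution is passed) is 2023-07-22; 2023-05-10 is within that limit.
Step 2: the window is 10–55 days after 2023-05-31 (end of the 21-day comment period, which began when the draft resolution is circulated on 2023-05-10), so 2023-06-10 through 2023-07-25; done 2023-06-19, which is between those dates.
Step 3: 90 days after 2023-06-19 (when notice of the special meeting is given) is 2023-09-17; done 2023-09-23 — 6 days late.

Step 3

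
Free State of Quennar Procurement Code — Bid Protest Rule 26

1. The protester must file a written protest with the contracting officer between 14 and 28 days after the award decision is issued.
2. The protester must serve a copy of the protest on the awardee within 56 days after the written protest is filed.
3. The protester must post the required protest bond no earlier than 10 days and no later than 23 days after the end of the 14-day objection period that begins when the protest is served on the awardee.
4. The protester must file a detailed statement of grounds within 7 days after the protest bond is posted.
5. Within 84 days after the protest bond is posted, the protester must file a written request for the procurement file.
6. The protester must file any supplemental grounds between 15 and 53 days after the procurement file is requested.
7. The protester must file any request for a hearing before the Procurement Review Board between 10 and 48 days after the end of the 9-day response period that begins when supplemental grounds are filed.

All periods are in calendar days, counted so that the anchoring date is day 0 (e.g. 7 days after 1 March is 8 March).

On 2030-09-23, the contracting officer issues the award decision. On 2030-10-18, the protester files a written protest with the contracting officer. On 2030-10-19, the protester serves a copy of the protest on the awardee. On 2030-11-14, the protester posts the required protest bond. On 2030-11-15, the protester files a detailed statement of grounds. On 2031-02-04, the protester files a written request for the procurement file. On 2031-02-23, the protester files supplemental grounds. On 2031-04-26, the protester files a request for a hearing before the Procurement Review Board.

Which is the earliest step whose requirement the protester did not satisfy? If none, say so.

(1) the permitted window runs from 2030-09-23 + 14 = 2030-10-07 to 2030-09-23 + 28 = 2030-10-21; done 2030-10-18, which is between those dates.
(2) due by 2030-10-18 + 56 days = 2030-12-13; 2030-10-19 is within that limit.
(3) the permitted window runs from 2030-11-02 + 10 = 2030-11-12 to 2030-11-02 + 23 = 2030-11-25; 2030-11-14 falls inside that range.
(4) due by 2030-11-14 + 7 days = 2030-11-21; completed 2030-11-15, before the deadline.
(5) due by 2030-11-14 + 84 days = 2031-02-06; done 2031-02-04 — timely.
(6) the permitted window runs from 2031-02-04 + 15 = 2031-02-19 to 2031-02-04 + 53 = 2031-03-29; done 2031-02-23, which is between those dates.
(7) the permitted window runs from 2031-03-04 + 10 = 2031-03-14 to 2031-03-04 + 48 = 2031-04-21; 2031-04-26 is 5 days past the end of the window.
No need to go further; step 7 was not satisfied.

Step 7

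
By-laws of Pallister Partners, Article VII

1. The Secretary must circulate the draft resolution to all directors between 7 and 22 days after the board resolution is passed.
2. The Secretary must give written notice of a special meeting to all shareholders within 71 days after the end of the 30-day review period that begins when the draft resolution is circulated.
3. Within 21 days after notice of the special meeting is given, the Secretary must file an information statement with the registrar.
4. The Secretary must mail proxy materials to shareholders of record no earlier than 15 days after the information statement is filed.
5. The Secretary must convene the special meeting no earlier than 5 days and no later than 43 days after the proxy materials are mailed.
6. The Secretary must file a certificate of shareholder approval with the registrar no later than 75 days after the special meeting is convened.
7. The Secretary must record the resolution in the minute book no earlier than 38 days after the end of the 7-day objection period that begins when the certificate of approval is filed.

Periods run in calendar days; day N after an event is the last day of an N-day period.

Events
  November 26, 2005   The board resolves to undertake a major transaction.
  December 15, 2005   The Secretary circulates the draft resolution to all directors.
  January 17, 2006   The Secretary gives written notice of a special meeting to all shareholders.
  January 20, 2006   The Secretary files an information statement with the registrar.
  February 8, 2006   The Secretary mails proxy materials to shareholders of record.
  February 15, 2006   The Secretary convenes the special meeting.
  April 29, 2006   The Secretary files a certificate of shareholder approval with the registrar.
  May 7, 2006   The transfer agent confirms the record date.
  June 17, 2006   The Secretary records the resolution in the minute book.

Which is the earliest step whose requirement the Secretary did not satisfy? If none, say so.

(1) the permitted window runs from November 26, 2005 + 7 = December 3, 2005 to November 26, 2005 + 22 = December 18, 2005; done December 15, 2005 — within the window.
(2) due by January 14, 2006 + 71 days = March 26, 2006; done January 17, 2006 — timely.
(3) due by January 17, 2006 + 21 days = February 7, 2006; completed January 20, 2006, before the deadline.
(4) permitted from January 20, 2006 + 15 days = February 4, 2006 onward; February 8, 2006 is on or after that date.
(5) the permitted window runs from February 8, 2006 + 5 = February 13, 2006 to February 8, 2006 + 43 = March 23, 2006; done February 15, 2006 — within the window.
(6) due by February 15, 2006 + 75 days = May 1, 2006; April 29, 2006 is within that limit.
(7) permitted from May 6, 2006 + 38 days = June 13, 2006 onward; done June 17, 2006, after the minimum wait.

None — every step was satisfied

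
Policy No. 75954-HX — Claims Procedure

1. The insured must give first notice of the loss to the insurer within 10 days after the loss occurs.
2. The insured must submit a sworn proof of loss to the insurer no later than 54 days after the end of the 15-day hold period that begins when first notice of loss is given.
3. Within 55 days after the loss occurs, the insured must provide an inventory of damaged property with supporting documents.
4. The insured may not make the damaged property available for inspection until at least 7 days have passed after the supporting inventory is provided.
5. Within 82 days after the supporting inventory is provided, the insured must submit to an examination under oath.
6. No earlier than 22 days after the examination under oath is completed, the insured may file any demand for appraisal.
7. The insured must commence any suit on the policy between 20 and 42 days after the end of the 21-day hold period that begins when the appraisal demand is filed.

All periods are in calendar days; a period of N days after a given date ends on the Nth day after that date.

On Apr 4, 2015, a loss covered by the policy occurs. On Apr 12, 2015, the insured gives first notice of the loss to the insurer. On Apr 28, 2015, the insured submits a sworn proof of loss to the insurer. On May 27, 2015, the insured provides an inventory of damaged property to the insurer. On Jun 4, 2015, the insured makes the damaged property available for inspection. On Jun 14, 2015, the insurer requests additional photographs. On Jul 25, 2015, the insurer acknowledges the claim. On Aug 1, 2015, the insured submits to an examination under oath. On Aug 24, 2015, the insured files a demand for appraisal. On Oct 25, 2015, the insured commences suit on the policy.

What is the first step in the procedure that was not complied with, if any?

None — every step was satisfied

(1) due by Apr 4, 2015 + 10 days = Apr 14, 2015; done Apr 12, 2015 — timely.
(2) due by Apr 27, 2015 + 54 days = Jun 20, 2015; Apr 28, 2015 is within that limit.
(3) due by Apr 4, 2015 + 55 days = May 29, 2015; done May 27, 2015 — timely.
(4) permitted from May 27, 2015 + 7 days = Jun 3, 2015 onward; Jun 4, 2015 is on or after that date.
(5) due by May 27, 2015 + 82 days = Aug 17, 2015; Aug 1, 2015 is within that limit.
(6) permitted from Aug 1, 2015 + 22 days = Aug 23, 2015 onward; done Aug 24, 2015 — permitted.
(7) the permitted window runs from Sep 14, 2015 + 20 = Oct 4, 2015 to Sep 14, 2015 + 42 = Oct 26, 2015; Oct 25, 2015 falls inside that range.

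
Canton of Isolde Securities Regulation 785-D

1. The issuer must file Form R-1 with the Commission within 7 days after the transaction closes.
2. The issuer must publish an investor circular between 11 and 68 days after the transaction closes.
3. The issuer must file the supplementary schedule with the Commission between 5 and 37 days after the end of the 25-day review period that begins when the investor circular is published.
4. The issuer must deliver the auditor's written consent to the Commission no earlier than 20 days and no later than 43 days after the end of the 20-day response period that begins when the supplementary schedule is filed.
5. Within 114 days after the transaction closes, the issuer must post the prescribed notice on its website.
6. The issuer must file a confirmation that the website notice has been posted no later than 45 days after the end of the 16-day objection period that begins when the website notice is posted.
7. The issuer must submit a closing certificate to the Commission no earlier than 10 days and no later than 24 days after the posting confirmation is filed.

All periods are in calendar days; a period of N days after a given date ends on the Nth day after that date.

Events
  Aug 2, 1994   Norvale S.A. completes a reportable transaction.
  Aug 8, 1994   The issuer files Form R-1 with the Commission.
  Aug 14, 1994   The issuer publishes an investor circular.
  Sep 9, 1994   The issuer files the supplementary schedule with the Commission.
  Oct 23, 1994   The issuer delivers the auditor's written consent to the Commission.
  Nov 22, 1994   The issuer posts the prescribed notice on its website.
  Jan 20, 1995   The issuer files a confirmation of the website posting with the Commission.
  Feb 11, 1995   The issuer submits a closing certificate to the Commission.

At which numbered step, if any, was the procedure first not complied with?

Step 3

(1) due by Aug 2, 1994 + 7 days = Aug 9, 1994; completed Aug 8, 1994, before the deadline.
(2) the permitted window runs from Aug 2, 1994 + 11 = Aug 13, 1994 to Aug 2, 1994 + 68 = Oct 9, 1994; done Aug 14, 1994, which is between those dates.
(3) the permitted window runs from Sep 8, 1994 + 5 = Sep 13, 1994 to Sep 8, 1994 + 37 = Oct 15, 1994; Sep 9, 1994 is 4 days too early.
That is the first point of non-compliance.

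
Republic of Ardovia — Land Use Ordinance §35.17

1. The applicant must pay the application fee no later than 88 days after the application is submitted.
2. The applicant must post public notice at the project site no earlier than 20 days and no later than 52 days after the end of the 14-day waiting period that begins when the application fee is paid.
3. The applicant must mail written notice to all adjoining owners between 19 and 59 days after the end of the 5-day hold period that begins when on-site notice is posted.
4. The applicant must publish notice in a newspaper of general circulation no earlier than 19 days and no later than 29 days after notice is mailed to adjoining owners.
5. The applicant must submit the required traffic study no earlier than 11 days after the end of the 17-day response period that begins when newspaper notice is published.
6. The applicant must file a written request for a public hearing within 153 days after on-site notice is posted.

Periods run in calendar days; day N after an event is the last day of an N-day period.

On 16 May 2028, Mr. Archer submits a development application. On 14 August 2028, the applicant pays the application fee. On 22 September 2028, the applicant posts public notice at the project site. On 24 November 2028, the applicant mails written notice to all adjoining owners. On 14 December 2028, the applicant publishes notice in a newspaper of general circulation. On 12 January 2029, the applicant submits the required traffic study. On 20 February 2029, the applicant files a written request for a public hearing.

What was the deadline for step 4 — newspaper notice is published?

Step 4 runs from 24 November 2028, when notice is mailed to adjoining owners. The window is 19–29 days after 24 November 2028; it closes on 23 December 2028.

23 December 2028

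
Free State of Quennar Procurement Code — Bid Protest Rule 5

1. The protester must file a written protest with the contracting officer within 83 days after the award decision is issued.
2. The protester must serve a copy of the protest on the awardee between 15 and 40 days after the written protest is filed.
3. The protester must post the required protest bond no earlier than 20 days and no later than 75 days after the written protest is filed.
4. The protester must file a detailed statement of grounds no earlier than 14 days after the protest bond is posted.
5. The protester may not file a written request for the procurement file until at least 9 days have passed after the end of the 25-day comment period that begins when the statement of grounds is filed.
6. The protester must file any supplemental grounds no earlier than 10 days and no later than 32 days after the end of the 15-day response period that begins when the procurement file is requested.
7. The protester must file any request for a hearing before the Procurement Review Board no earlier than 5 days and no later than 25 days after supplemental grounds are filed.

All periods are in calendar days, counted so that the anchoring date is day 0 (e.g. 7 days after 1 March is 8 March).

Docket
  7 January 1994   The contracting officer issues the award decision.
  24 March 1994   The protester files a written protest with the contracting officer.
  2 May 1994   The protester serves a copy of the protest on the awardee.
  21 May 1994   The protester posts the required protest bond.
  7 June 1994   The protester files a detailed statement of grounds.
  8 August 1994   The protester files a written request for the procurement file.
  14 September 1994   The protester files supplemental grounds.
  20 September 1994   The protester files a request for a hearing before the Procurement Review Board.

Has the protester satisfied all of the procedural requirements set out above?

Step 1 — counting 83 days from 7 January 1994 (when the award decision is issued) gives a deadline of 31 March 1994; completed 24 March 1994, before the deadline.
Step 2 — 15 and 40 days from 24 March 1994 (when the written protest is filed) are 8 April 1994 and 3 May 1994 respectively; done 2 May 1994, which is between those dates.
Step 3 — 20 and 75 days from 24 March 1994 (when the written protest is filed) are 13 April 1994 and 7 June 1994 respectively; 21 May 1994 falls inside that range.
Step 4 — must wait 14 days from 21 May 1994 (when the protest bond is posted), so not before 4 June 1994; 7 June 1994 is on or after that date.
Step 5 — must wait 9 days from 2 July 1994 (end of the 25-day comment period, which began when the statement of grounds is filed on 7 June 1994), so not before 11 July 1994; 8 August 1994 is on or after that date.
Step 6 — 10 and 32 days from 23 August 1994 (end of the 15-day response period, which began when the procurement file is requested on 8 August 1994) are 2 September 1994 and 24 September 1994 respectively; done 14 September 1994 — within the window.
Step 7 — 5 and 25 days from 14 September 1994 (when supplemental grounds are filed) are 19 September 1994 and 9 October 1994 respectively; done 20 September 1994, which is between those dates.

Yes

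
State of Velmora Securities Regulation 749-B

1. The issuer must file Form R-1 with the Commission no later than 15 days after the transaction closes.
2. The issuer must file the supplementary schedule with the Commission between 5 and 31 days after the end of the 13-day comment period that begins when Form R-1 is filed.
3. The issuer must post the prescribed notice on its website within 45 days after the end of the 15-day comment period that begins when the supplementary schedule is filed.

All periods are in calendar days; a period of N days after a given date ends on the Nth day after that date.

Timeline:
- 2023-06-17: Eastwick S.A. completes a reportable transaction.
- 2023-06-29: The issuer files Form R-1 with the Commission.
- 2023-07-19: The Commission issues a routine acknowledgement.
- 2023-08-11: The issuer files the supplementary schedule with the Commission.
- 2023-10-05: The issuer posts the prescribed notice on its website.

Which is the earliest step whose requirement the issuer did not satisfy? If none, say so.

Step 1 — counting 15 days from 2023-06-17 (when the transaction closes) gives a deadline of 2023-07-02; 2023-06-29 is within that limit.
Step 2 — 5 and 31 days from 2023-07-12 (end of the 13-day comment period, which began when Form R-1 is filed on 2023-06-29) are 2023-07-17 and 2023-08-12 respectively; 2023-08-11 falls inside that range.
Step 3 — counting 45 days from 2023-08-26 (end of the 15-day comment period, which began when the supplementary schedule is filed on 2023-08-11) gives a deadline of 2023-10-10; completed 2023-10-05, before the deadline.

None — every step was satisfied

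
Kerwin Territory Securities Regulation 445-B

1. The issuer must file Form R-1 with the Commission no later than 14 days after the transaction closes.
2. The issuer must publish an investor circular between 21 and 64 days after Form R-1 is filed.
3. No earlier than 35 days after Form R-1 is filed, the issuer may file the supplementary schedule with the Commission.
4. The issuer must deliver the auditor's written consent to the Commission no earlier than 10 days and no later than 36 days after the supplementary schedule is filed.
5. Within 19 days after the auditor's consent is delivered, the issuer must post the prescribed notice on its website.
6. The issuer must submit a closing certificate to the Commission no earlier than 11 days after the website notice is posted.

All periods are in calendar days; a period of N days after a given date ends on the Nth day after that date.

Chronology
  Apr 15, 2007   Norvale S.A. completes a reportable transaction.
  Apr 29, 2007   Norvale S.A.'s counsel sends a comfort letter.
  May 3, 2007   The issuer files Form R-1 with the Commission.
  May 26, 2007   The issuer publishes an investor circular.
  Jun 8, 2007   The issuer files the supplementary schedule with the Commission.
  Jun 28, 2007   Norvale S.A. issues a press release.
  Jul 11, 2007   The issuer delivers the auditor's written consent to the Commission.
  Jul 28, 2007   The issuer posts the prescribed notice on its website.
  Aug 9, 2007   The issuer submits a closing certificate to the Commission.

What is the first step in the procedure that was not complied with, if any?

(1) due by Apr 15, 2007 + 14 days = Apr 29, 2007; not done until May 3, 2007, 4 days after the deadline.

Step 1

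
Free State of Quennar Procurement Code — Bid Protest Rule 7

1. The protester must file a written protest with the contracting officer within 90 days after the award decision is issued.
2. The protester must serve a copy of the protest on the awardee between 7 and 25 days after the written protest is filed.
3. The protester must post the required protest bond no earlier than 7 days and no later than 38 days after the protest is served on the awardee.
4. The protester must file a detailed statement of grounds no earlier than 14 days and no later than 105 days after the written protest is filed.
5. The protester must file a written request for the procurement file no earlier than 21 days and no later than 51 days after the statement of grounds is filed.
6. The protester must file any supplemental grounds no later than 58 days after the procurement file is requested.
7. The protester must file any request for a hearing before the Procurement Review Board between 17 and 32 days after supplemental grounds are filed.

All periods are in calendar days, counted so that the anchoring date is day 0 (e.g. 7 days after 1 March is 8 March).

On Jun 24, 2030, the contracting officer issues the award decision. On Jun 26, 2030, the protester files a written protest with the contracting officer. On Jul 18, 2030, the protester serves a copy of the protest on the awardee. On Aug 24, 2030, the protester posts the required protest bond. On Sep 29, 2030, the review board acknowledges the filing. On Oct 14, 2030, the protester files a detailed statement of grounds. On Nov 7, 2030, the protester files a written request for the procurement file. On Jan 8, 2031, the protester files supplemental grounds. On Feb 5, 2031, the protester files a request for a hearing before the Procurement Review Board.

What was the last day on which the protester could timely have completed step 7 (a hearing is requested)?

Feb 9, 2031

Step 7 runs from Jan 8, 2031, when supplemental grounds are filed. The window is 17–32 days after Jan 8, 2031; it closes on Feb 9, 2031.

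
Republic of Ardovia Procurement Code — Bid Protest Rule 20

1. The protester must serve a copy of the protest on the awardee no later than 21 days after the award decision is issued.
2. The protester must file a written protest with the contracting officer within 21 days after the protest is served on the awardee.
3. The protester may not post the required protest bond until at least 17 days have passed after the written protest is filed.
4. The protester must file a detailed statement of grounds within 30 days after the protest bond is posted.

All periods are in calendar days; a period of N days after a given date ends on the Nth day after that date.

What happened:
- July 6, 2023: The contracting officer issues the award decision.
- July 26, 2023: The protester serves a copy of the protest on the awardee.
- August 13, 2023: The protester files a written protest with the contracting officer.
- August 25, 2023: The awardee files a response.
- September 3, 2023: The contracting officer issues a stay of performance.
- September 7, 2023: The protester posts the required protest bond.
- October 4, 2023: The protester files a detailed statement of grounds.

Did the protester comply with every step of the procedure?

Yes

Step 1: 21 days after July 6, 2023 (when the award decision is issued) is July 27, 2023; completed July 26, 2023, before the deadline.
Step 2: 21 days after July 26, 2023 (when the protest is served on the awardee) is August 16, 2023; done August 13, 2023 — timely.
Step 3: the earliest permitted date is 17 days after August 13, 2023 (when the written protest is filed), i.e. August 30, 2023; done September 7, 2023 — permitted.
Step 4: 30 days after September 7, 2023 (when the protest bond is posted) is October 7, 2023; done October 4, 2023 — timely.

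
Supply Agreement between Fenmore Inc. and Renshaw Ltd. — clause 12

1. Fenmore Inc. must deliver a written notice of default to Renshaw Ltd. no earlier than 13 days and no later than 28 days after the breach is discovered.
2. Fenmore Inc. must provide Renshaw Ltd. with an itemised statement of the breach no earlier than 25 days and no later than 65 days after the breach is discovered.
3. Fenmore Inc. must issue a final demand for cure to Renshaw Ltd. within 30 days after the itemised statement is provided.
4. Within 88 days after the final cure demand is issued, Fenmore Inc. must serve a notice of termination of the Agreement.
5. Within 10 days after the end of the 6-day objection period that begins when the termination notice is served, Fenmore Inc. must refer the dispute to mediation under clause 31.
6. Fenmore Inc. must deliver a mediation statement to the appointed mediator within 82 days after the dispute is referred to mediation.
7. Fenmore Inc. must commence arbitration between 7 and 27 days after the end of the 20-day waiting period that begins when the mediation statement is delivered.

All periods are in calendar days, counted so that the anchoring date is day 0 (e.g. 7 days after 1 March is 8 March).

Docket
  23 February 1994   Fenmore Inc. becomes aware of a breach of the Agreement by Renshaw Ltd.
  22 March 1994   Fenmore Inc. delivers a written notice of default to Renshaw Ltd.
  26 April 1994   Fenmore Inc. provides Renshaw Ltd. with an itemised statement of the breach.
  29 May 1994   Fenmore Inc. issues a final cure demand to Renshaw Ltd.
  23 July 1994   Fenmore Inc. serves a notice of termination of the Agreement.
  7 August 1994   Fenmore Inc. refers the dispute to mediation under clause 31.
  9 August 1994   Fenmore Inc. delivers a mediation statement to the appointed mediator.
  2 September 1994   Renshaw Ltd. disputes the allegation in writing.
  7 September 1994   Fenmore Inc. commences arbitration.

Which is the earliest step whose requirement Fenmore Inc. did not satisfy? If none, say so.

Step 3

Step 1 — 13 and 28 days from 23 February 1994 (when the breach is discovered) are 8 March 1994 and 23 March 1994 respectively; done 22 March 1994, which is between those dates.
Step 2 — 25 and 65 days from 23 February 1994 (when the breach is discovered) are 20 March 1994 and 29 April 1994 respectively; 26 April 1994 falls inside that range.
Step 3 — counting 30 days from 26 April 1994 (when the itemised statement is provided) gives a deadline of 26 May 1994; not done until 29 May 1994, 3 days after the deadline.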